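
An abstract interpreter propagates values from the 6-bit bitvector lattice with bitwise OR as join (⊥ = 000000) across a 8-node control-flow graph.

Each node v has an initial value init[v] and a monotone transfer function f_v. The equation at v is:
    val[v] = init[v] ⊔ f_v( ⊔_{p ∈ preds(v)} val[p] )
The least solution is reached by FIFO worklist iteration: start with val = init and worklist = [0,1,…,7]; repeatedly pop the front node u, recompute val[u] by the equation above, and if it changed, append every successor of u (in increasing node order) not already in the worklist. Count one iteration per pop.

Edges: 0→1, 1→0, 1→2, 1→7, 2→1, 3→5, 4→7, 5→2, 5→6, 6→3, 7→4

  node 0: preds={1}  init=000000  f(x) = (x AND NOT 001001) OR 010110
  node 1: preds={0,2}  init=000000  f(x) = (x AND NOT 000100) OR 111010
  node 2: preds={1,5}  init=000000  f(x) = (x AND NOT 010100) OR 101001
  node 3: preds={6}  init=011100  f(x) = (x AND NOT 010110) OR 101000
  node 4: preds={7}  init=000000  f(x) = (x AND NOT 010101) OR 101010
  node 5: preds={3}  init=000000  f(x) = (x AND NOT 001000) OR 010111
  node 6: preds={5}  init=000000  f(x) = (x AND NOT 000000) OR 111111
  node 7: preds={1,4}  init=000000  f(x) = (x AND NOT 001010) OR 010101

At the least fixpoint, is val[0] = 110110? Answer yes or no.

Iteration log — 16 steps:
  step 1. node 0  ⊔preds=000000  new=010110  old=000000  +wl: 
  step 2. node 1  ⊔preds=010110  new=111010  old=000000  +wl: 0
  step 3. node 2  ⊔preds=111010  new=101011  old=000000  +wl: 1
  step 4. node 3  ⊔preds=000000  new=111100  old=011100  +wl: 
  step 5. node 4  ⊔preds=000000  new=101010  old=000000  +wl: 
  step 6. node 5  ⊔preds=111100  new=110111  old=000000  +wl: 2
  step 7. node 6  ⊔preds=110111  new=111111  old=000000  +wl: 3
  step 8. node 7  ⊔preds=111010  new=110101  old=000000  +wl: 4
  step 9. node 0  ⊔preds=111010  new=110110  old=010110  +wl: 
  step 10. node 1  ⊔preds=111111  new=111011  old=111010  +wl: 0,7
  step 11. node 2  ⊔preds=111111  new=101011  stable
  step 12. node 3  ⊔preds=111111  new=111101  old=111100  +wl: 5
  step 13. node 4  ⊔preds=110101  new=101010  stable
  step 14. node 0  ⊔preds=111011  new=110110  stable
  step 15. node 7  ⊔preds=111011  new=110101  stable
  step 16. node 5  ⊔preds=111101  new=110111  stable

Least fixpoint reached:
  node 0: 110110
  node 1: 111011
  node 2: 101011
  node 3: 111101
  node 4: 101010
  node 5: 110111
  node 6: 111111
  node 7: 110101

yes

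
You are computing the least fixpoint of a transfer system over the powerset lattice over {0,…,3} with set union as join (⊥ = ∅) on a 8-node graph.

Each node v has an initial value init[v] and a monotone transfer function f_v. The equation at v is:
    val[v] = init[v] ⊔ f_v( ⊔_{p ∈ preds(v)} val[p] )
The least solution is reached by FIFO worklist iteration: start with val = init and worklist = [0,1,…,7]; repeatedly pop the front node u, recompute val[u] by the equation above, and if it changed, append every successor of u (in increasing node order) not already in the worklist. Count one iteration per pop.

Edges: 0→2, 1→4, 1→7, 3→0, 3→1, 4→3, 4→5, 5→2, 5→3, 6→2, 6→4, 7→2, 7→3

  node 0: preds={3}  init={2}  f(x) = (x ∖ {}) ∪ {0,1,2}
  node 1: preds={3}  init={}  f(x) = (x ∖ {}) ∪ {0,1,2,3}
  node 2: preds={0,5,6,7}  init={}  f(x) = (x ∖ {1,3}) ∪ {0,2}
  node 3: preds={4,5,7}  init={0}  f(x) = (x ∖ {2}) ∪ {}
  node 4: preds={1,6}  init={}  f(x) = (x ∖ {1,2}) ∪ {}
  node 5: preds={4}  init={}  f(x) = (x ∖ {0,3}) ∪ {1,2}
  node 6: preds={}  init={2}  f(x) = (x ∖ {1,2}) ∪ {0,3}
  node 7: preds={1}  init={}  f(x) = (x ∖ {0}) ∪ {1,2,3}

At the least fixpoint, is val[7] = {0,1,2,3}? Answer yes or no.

Trace (14 dequeues):
  [1] u=0 | in {0} | out {0,1,2} | prev {2} | push {}
  [2] u=1 | in {0} | out {0,1,2,3} | prev {} | push {}
  [3] u=2 | in {0,1,2} | out {0,2} | prev {} | push {}
  [4] u=3 | in {} | out {0} | ==
  [5] u=4 | in {0,1,2,3} | out {0,3} | prev {} | push {3}
  [6] u=5 | in {0,3} | out {1,2} | prev {} | push {2}
  [7] u=6 | in {} | out {0,2,3} | prev {2} | push {4}
  [8] u=7 | in {0,1,2,3} | out {1,2,3} | prev {} | push {}
  [9] u=3 | in {0,1,2,3} | out {0,1,3} | prev {0} | push {0,1}
  [10] u=2 | in {0,1,2,3} | out {0,2} | ==
  [11] u=4 | in {0,1,2,3} | out {0,3} | ==
  [12] u=0 | in {0,1,3} | out {0,1,2,3} | prev {0,1,2} | push {2}
  [13] u=1 | in {0,1,3} | out {0,1,2,3} | ==
  [14] u=2 | in {0,1,2,3} | out {0,2} | ==

Converged values:
  [0] {0,1,2,3}
  [1] {0,1,2,3}
  [2] {0,2}
  [3] {0,1,3}
  [4] {0,3}
  [5] {1,2}
  [6] {0,2,3}
  [7] {1,2,3}

no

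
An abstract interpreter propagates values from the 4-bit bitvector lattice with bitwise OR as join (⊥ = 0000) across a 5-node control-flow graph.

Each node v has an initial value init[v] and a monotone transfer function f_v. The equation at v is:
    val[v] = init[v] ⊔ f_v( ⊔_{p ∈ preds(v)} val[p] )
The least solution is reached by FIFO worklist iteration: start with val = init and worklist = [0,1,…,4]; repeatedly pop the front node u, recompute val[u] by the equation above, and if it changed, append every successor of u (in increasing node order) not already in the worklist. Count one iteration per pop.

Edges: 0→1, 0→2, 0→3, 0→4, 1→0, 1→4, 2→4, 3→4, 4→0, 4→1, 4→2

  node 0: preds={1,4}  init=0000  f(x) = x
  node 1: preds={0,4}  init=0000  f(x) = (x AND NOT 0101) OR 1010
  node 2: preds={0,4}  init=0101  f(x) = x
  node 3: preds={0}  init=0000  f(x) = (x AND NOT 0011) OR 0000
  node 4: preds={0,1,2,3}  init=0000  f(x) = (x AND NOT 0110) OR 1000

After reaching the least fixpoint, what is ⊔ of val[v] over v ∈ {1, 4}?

Trace (10 dequeues):
  [1] u=0 | in 0000 | out 0000 | ==
  [2] u=1 | in 0000 | out 1010 | prev 0000 | push {0}
  [3] u=2 | in 0000 | out 0101 | ==
  [4] u=3 | in 0000 | out 0000 | ==
  [5] u=4 | in 1111 | out 1001 | prev 0000 | push {1,2}
  [6] u=0 | in 1011 | out 1011 | prev 0000 | push {3,4}
  [7] u=1 | in 1011 | out 1010 | ==
  [8] u=2 | in 1011 | out 1111 | prev 0101 | push {}
  [9] u=3 | in 1011 | out 1000 | prev 0000 | push {}
  [10] u=4 | in 1111 | out 1001 | ==

Converged values:
  [0] 1011
  [1] 1010
  [2] 1111
  [3] 1000
  [4] 1001

1011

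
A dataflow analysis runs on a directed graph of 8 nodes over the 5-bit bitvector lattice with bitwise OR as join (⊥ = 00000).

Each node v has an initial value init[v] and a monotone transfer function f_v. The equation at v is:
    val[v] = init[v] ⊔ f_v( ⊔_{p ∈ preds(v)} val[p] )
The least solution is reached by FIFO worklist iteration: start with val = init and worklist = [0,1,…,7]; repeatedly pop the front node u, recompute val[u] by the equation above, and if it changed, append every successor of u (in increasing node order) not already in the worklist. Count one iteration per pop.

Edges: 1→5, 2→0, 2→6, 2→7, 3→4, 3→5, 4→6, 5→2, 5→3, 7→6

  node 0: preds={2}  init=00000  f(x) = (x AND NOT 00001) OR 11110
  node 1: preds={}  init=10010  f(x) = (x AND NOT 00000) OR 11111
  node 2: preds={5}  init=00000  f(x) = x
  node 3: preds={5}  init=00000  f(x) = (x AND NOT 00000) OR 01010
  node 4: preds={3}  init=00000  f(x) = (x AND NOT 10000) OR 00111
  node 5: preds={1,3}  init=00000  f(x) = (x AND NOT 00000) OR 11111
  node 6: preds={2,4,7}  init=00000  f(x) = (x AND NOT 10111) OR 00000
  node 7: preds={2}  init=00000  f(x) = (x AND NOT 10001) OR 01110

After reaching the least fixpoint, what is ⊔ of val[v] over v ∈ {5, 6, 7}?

11111

Trace (15 dequeues):
  [1] u=0 | in 00000 | out 11110 | prev 00000 | push {}
  [2] u=1 | in 00000 | out 11111 | prev 10010 | push {}
  [3] u=2 | in 00000 | out 00000 | ==
  [4] u=3 | in 00000 | out 01010 | prev 00000 | push {}
  [5] u=4 | in 01010 | out 01111 | prev 00000 | push {}
  [6] u=5 | in 11111 | out 11111 | prev 00000 | push {2,3}
  [7] u=6 | in 01111 | out 01000 | prev 00000 | push {}
  [8] u=7 | in 00000 | out 01110 | prev 00000 | push {6}
  [9] u=2 | in 11111 | out 11111 | prev 00000 | push {0,7}
  [10] u=3 | in 11111 | out 11111 | prev 01010 | push {4,5}
  [11] u=6 | in 11111 | out 01000 | ==
  [12] u=0 | in 11111 | out 11110 | ==
  [13] u=7 | in 11111 | out 01110 | ==
  [14] u=4 | in 11111 | out 01111 | ==
  [15] u=5 | in 11111 | out 11111 | ==

Converged values:
  [0] 11110
  [1] 11111
  [2] 11111
  [3] 11111
  [4] 01111
  [5] 11111
  [6] 01000
  [7] 01110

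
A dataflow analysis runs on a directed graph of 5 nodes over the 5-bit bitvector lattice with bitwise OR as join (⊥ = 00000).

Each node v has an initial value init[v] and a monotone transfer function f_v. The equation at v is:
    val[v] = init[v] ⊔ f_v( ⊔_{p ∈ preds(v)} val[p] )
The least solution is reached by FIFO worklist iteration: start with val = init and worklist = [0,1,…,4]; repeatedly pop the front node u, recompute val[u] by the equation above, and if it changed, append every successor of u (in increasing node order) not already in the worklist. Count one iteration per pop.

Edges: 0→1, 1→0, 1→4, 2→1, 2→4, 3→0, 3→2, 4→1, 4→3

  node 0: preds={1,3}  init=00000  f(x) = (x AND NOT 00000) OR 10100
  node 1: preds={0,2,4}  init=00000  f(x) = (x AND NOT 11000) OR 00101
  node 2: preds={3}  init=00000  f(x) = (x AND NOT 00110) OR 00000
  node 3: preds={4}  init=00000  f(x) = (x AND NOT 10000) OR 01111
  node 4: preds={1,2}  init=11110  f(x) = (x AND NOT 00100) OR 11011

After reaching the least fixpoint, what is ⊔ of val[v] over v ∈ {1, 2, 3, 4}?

11111

Worklist (10 pops):
  #1 pop 0: in=00000 → 10100 (was 00000); enqueue []
  #2 pop 1: in=11110 → 00111 (was 00000); enqueue [0]
  #3 pop 2: in=00000 → 00000 (no change)
  #4 pop 3: in=11110 → 01111 (was 00000); enqueue [2]
  #5 pop 4: in=00111 → 11111 (was 11110); enqueue [1,3]
  #6 pop 0: in=01111 → 11111 (was 10100); enqueue []
  #7 pop 2: in=01111 → 01001 (was 00000); enqueue [4]
  #8 pop 1: in=11111 → 00111 (no change)
  #9 pop 3: in=11111 → 01111 (no change)
  #10 pop 4: in=01111 → 11111 (no change)

Fixpoint:
  val[0] = 11111
  val[1] = 00111
  val[2] = 01001
  val[3] = 01111
  val[4] = 11111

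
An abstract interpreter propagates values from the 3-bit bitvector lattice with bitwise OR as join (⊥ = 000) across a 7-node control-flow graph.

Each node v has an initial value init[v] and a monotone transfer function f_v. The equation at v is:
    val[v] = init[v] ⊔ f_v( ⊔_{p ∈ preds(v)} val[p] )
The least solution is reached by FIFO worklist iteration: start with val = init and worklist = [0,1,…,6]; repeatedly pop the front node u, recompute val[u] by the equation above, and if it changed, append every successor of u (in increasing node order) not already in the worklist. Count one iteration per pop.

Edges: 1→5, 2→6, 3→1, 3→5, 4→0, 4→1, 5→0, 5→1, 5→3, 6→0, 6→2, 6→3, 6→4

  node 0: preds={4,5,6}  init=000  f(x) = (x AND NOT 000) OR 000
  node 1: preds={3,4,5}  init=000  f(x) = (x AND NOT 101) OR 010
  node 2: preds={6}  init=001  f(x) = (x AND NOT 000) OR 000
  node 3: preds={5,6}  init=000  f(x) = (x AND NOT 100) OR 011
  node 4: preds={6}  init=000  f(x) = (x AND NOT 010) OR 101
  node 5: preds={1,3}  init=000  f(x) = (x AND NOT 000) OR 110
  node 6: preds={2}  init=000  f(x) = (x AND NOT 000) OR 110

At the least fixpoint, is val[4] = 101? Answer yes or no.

Worklist (13 pops):
  #1 pop 0: in=000 → 000 (no change)
  #2 pop 1: in=000 → 010 (was 000); enqueue []
  #3 pop 2: in=000 → 001 (no change)
  #4 pop 3: in=000 → 011 (was 000); enqueue [1]
  #5 pop 4: in=000 → 101 (was 000); enqueue [0]
  #6 pop 5: in=011 → 111 (was 000); enqueue [3]
  #7 pop 6: in=001 → 111 (was 000); enqueue [2,4]
  #8 pop 1: in=111 → 010 (no change)
  #9 pop 0: in=111 → 111 (was 000); enqueue []
  #10 pop 3: in=111 → 011 (no change)
  #11 pop 2: in=111 → 111 (was 001); enqueue [6]
  #12 pop 4: in=111 → 101 (no change)
  #13 pop 6: in=111 → 111 (no change)

Fixpoint:
  val[0] = 111
  val[1] = 010
  val[2] = 111
  val[3] = 011
  val[4] = 101
  val[5] = 111
  val[6] = 111

yes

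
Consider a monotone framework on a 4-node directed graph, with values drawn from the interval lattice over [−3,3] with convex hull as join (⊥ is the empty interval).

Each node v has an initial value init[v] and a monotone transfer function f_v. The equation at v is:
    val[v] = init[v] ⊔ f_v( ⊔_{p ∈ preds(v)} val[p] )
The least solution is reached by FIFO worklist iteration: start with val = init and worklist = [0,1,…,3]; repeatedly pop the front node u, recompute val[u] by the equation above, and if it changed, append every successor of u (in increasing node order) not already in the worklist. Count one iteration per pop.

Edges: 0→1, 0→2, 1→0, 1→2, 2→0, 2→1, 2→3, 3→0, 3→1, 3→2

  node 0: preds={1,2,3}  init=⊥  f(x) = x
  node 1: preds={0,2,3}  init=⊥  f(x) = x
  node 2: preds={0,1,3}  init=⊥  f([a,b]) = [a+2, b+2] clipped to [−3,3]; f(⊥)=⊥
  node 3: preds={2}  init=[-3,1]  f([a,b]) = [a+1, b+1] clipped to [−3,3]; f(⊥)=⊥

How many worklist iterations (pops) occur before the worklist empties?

Trace (8 dequeues):
  [1] u=0 | in [-3,1] | out [-3,1] | prev ⊥ | push {}
  [2] u=1 | in [-3,1] | out [-3,1] | prev ⊥ | push {0}
  [3] u=2 | in [-3,1] | out [-1,3] | prev ⊥ | push {1}
  [4] u=3 | in [-1,3] | out [-3,3] | prev [-3,1] | push {2}
  [5] u=0 | in [-3,3] | out [-3,3] | prev [-3,1] | push {}
  [6] u=1 | in [-3,3] | out [-3,3] | prev [-3,1] | push {0}
  [7] u=2 | in [-3,3] | out [-1,3] | ==
  [8] u=0 | in [-3,3] | out [-3,3] | ==

Converged values:
  [0] [-3,3]
  [1] [-3,3]
  [2] [-1,3]
  [3] [-3,3]

8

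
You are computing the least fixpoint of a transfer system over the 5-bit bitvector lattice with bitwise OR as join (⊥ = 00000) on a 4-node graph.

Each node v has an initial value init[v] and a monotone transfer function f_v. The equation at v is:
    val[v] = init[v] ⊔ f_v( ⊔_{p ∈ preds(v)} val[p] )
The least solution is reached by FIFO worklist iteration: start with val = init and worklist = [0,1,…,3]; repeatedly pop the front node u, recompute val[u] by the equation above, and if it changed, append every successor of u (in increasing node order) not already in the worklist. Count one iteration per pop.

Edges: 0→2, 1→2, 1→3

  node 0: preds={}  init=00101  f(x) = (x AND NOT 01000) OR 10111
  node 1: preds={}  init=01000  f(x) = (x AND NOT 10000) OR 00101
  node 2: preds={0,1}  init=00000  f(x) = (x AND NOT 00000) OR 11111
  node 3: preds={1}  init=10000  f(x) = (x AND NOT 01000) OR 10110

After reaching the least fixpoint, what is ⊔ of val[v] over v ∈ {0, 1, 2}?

Trace (4 dequeues):
  [1] u=0 | in 00000 | out 10111 | prev 00101 | push {}
  [2] u=1 | in 00000 | out 01101 | prev 01000 | push {}
  [3] u=2 | in 11111 | out 11111 | prev 00000 | push {}
  [4] u=3 | in 01101 | out 10111 | prev 10000 | push {}

Converged values:
  [0] 10111
  [1] 01101
  [2] 11111
  [3] 10111

11111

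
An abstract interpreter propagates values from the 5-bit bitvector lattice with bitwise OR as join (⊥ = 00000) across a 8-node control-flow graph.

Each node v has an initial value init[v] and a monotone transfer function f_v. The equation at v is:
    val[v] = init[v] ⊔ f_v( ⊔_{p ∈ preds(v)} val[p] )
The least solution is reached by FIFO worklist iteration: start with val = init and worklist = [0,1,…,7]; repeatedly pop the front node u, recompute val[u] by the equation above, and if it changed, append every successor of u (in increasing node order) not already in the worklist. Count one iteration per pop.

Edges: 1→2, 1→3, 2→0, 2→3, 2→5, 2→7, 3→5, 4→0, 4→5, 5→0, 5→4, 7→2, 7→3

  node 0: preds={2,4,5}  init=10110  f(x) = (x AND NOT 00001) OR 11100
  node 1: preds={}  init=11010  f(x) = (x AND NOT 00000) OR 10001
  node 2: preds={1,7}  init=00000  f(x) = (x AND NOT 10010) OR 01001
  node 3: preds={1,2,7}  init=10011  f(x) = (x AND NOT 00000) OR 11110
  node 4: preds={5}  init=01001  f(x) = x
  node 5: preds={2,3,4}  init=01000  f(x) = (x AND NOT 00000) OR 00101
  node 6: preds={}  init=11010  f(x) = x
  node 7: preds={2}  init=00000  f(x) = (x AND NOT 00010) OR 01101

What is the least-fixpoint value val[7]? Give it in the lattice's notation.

Trace (15 dequeues):
  [1] u=0 | in 01001 | out 11110 | prev 10110 | push {}
  [2] u=1 | in 00000 | out 11011 | prev 11010 | push {}
  [3] u=2 | in 11011 | out 01001 | prev 00000 | push {0}
  [4] u=3 | in 11011 | out 11111 | prev 10011 | push {}
  [5] u=4 | in 01000 | out 01001 | ==
  [6] u=5 | in 11111 | out 11111 | prev 01000 | push {4}
  [7] u=6 | in 00000 | out 11010 | ==
  [8] u=7 | in 01001 | out 01101 | prev 00000 | push {2,3}
  [9] u=0 | in 11111 | out 11110 | ==
  [10] u=4 | in 11111 | out 11111 | prev 01001 | push {0,5}
  [11] u=2 | in 11111 | out 01101 | prev 01001 | push {7}
  [12] u=3 | in 11111 | out 11111 | ==
  [13] u=0 | in 11111 | out 11110 | ==
  [14] u=5 | in 11111 | out 11111 | ==
  [15] u=7 | in 01101 | out 01101 | ==

Converged values:
  [0] 11110
  [1] 11011
  [2] 01101
  [3] 11111
  [4] 11111
  [5] 11111
  [6] 11010
  [7] 01101

01101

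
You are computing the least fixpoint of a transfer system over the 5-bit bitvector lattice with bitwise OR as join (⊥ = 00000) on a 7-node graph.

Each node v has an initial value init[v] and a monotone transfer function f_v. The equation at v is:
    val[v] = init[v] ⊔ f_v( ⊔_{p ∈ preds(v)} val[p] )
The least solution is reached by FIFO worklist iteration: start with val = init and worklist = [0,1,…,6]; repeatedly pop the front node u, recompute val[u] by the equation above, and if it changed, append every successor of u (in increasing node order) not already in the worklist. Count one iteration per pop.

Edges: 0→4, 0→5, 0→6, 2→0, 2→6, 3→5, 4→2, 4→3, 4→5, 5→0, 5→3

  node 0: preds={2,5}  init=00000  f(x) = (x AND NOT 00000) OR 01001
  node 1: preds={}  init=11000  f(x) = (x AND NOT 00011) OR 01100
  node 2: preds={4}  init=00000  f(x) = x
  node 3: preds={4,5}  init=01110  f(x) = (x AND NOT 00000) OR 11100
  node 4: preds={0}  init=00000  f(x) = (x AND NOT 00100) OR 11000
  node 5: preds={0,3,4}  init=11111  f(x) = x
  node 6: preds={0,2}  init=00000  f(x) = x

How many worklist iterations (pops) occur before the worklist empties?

Trace (11 dequeues):
  [1] u=0 | in 11111 | out 11111 | prev 00000 | push {}
  [2] u=1 | in 00000 | out 11100 | prev 11000 | push {}
  [3] u=2 | in 00000 | out 00000 | ==
  [4] u=3 | in 11111 | out 11111 | prev 01110 | push {}
  [5] u=4 | in 11111 | out 11011 | prev 00000 | push {2,3}
  [6] u=5 | in 11111 | out 11111 | ==
  [7] u=6 | in 11111 | out 11111 | prev 00000 | push {}
  [8] u=2 | in 11011 | out 11011 | prev 00000 | push {0,6}
  [9] u=3 | in 11111 | out 11111 | ==
  [10] u=0 | in 11111 | out 11111 | ==
  [11] u=6 | in 11111 | out 11111 | ==

Converged values:
  [0] 11111
  [1] 11100
  [2] 11011
  [3] 11111
  [4] 11011
  [5] 11111
  [6] 11111

11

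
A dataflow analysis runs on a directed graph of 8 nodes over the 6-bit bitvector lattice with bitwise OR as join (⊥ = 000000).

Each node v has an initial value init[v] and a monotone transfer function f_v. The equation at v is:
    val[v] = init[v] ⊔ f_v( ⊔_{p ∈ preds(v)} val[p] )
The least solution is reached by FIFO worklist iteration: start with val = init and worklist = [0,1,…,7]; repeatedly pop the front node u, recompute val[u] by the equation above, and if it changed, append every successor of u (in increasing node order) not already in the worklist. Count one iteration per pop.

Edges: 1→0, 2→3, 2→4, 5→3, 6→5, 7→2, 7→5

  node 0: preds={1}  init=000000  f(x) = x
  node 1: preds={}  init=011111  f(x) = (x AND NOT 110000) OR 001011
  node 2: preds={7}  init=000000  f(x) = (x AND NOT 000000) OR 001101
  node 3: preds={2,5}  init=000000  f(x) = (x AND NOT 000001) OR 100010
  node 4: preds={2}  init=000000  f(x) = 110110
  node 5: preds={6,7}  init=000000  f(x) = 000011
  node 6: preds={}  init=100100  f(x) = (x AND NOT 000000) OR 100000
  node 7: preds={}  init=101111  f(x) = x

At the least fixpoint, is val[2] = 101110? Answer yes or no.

Worklist (9 pops):
  #1 pop 0: in=011111 → 011111 (was 000000); enqueue []
  #2 pop 1: in=000000 → 011111 (no change)
  #3 pop 2: in=101111 → 101111 (was 000000); enqueue []
  #4 pop 3: in=101111 → 101110 (was 000000); enqueue []
  #5 pop 4: in=101111 → 110110 (was 000000); enqueue []
  #6 pop 5: in=101111 → 000011 (was 000000); enqueue [3]
  #7 pop 6: in=000000 → 100100 (no change)
  #8 pop 7: in=000000 → 101111 (no change)
  #9 pop 3: in=101111 → 101110 (no change)

Fixpoint:
  val[0] = 011111
  val[1] = 011111
  val[2] = 101111
  val[3] = 101110
  val[4] = 110110
  val[5] = 000011
  val[6] = 100100
  val[7] = 101111

no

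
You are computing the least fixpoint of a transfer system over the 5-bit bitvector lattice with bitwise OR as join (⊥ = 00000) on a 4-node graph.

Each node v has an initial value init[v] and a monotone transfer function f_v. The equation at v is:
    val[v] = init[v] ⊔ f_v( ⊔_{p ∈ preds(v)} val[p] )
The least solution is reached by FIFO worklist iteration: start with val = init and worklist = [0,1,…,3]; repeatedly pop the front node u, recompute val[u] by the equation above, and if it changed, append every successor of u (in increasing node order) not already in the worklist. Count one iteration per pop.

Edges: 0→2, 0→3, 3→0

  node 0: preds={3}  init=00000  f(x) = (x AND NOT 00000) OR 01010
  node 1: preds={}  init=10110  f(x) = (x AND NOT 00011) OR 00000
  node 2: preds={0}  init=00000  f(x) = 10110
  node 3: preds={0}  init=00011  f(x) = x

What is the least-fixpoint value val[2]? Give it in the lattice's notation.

Trace (5 dequeues):
  [1] u=0 | in 00011 | out 01011 | prev 00000 | push {}
  [2] u=1 | in 00000 | out 10110 | ==
  [3] u=2 | in 01011 | out 10110 | prev 00000 | push {}
  [4] u=3 | in 01011 | out 01011 | prev 00011 | push {0}
  [5] u=0 | in 01011 | out 01011 | ==

Converged values:
  [0] 01011
  [1] 10110
  [2] 10110
  [3] 01011

10110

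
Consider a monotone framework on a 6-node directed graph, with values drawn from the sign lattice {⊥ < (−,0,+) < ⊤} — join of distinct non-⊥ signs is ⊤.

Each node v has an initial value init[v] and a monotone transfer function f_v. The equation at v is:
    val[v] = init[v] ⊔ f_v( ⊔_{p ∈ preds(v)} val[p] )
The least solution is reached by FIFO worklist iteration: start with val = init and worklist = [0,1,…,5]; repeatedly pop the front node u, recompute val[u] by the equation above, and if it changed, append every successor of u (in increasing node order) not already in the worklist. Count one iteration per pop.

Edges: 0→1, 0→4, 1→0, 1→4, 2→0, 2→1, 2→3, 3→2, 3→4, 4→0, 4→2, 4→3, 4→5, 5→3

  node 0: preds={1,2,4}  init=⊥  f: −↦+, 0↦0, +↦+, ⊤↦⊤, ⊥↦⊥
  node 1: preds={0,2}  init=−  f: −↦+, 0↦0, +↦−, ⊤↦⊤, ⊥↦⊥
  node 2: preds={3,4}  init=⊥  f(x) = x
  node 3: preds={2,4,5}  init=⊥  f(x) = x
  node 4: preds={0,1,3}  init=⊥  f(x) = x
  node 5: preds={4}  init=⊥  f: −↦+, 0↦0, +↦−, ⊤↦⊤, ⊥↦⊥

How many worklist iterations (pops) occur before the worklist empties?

Trace (13 dequeues):
  [1] u=0 | in − | out + | prev ⊥ | push {}
  [2] u=1 | in + | out − | ==
  [3] u=2 | in ⊥ | out ⊥ | ==
  [4] u=3 | in ⊥ | out ⊥ | ==
  [5] u=4 | in ⊤ | out ⊤ | prev ⊥ | push {0,2,3}
  [6] u=5 | in ⊤ | out ⊤ | prev ⊥ | push {}
  [7] u=0 | in ⊤ | out ⊤ | prev + | push {1,4}
  [8] u=2 | in ⊤ | out ⊤ | prev ⊥ | push {0}
  [9] u=3 | in ⊤ | out ⊤ | prev ⊥ | push {2}
  [10] u=1 | in ⊤ | out ⊤ | prev − | push {}
  [11] u=4 | in ⊤ | out ⊤ | ==
  [12] u=0 | in ⊤ | out ⊤ | ==
  [13] u=2 | in ⊤ | out ⊤ | ==

Converged values:
  [0] ⊤
  [1] ⊤
  [2] ⊤
  [3] ⊤
  [4] ⊤
  [5] ⊤

13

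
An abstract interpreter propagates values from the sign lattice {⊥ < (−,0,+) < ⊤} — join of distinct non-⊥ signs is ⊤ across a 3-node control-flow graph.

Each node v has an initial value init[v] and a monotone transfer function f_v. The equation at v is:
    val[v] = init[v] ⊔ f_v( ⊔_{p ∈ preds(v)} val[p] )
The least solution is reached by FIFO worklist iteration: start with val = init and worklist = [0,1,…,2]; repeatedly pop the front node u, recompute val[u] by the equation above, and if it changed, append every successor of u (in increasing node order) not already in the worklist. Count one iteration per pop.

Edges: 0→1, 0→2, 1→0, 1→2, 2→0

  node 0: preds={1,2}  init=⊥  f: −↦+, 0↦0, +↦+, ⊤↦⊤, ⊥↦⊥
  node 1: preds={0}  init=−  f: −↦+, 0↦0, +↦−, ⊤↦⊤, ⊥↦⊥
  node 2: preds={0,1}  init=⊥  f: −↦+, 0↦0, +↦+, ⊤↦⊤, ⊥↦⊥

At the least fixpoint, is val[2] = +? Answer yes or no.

no

Worklist (7 pops):
  #1 pop 0: in=− → + (was ⊥); enqueue []
  #2 pop 1: in=+ → − (no change)
  #3 pop 2: in=⊤ → ⊤ (was ⊥); enqueue [0]
  #4 pop 0: in=⊤ → ⊤ (was +); enqueue [1,2]
  #5 pop 1: in=⊤ → ⊤ (was −); enqueue [0]
  #6 pop 2: in=⊤ → ⊤ (no change)
  #7 pop 0: in=⊤ → ⊤ (no change)

Fixpoint:
  val[0] = ⊤
  val[1] = ⊤
  val[2] = ⊤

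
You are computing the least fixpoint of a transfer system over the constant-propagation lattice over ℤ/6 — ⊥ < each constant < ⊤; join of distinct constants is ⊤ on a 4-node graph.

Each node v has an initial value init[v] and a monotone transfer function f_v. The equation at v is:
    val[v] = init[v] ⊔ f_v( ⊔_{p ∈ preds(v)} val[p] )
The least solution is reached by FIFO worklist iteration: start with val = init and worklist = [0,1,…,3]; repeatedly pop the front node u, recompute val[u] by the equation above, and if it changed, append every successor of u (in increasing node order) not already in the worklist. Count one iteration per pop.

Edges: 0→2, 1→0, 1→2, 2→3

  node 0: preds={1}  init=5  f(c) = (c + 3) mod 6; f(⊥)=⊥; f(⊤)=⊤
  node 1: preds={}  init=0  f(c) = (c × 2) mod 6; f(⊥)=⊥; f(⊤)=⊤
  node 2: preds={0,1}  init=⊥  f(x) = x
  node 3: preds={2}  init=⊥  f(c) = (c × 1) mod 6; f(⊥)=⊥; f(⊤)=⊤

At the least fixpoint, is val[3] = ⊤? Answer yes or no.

yes

Worklist (4 pops):
  #1 pop 0: in=0 → ⊤ (was 5); enqueue []
  #2 pop 1: in=⊥ → 0 (no change)
  #3 pop 2: in=⊤ → ⊤ (was ⊥); enqueue []
  #4 pop 3: in=⊤ → ⊤ (was ⊥); enqueue []

Fixpoint:
  val[0] = ⊤
  val[1] = 0
  val[2] = ⊤
  val[3] = ⊤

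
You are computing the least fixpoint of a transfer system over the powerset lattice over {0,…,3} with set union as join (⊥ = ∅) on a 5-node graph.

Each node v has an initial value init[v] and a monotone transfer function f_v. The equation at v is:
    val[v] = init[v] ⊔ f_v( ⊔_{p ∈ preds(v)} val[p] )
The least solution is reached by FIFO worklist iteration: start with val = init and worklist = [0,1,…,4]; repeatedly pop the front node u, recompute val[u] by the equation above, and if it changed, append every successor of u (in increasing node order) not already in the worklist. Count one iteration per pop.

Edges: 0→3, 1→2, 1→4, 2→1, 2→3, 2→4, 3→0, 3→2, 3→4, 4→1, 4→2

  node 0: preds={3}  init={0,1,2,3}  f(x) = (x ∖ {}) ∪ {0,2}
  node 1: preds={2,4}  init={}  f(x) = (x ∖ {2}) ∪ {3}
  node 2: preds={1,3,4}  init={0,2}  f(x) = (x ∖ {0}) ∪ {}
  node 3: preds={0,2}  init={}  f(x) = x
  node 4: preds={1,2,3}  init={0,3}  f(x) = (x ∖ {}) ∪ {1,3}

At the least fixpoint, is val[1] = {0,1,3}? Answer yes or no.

Trace (11 dequeues):
  [1] u=0 | in {} | out {0,1,2,3} | ==
  [2] u=1 | in {0,2,3} | out {0,3} | prev {} | push {}
  [3] u=2 | in {0,3} | out {0,2,3} | prev {0,2} | push {1}
  [4] u=3 | in {0,1,2,3} | out {0,1,2,3} | prev {} | push {0,2}
  [5] u=4 | in {0,1,2,3} | out {0,1,2,3} | prev {0,3} | push {}
  [6] u=1 | in {0,1,2,3} | out {0,1,3} | prev {0,3} | push {4}
  [7] u=0 | in {0,1,2,3} | out {0,1,2,3} | ==
  [8] u=2 | in {0,1,2,3} | out {0,1,2,3} | prev {0,2,3} | push {1,3}
  [9] u=4 | in {0,1,2,3} | out {0,1,2,3} | ==
  [10] u=1 | in {0,1,2,3} | out {0,1,3} | ==
  [11] u=3 | in {0,1,2,3} | out {0,1,2,3} | ==

Converged values:
  [0] {0,1,2,3}
  [1] {0,1,3}
  [2] {0,1,2,3}
  [3] {0,1,2,3}
  [4] {0,1,2,3}

yes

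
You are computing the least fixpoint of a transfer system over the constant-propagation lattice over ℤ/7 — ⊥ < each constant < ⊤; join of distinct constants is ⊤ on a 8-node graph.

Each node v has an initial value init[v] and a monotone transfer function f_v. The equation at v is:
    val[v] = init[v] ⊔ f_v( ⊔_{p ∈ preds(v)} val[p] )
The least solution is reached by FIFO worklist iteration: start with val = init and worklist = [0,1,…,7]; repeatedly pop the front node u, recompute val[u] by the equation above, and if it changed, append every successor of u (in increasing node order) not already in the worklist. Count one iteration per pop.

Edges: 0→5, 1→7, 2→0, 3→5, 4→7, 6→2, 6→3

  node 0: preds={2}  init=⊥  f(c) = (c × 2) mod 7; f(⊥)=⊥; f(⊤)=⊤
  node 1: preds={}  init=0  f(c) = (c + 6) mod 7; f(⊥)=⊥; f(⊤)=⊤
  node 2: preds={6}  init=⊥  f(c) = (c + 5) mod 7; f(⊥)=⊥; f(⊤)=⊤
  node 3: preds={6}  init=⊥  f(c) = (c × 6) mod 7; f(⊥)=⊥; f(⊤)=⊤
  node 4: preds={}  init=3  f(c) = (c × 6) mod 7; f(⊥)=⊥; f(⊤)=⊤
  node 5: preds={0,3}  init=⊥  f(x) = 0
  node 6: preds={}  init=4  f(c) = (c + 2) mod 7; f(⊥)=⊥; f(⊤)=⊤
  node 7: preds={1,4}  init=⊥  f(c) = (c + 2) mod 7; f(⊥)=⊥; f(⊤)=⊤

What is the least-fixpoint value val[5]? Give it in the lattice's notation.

Iteration log — 10 steps:
  step 1. node 0  ⊔preds=⊥  new=⊥  stable
  step 2. node 1  ⊔preds=⊥  new=0  stable
  step 3. node 2  ⊔preds=4  new=2  old=⊥  +wl: 0
  step 4. node 3  ⊔preds=4  new=3  old=⊥  +wl: 
  step 5. node 4  ⊔preds=⊥  new=3  stable
  step 6. node 5  ⊔preds=3  new=0  old=⊥  +wl: 
  step 7. node 6  ⊔preds=⊥  new=4  stable
  step 8. node 7  ⊔preds=⊤  new=⊤  old=⊥  +wl: 
  step 9. node 0  ⊔preds=2  new=4  old=⊥  +wl: 5
  step 10. node 5  ⊔preds=⊤  new=0  stable

Least fixpoint reached:
  node 0: 4
  node 1: 0
  node 2: 2
  node 3: 3
  node 4: 3
  node 5: 0
  node 6: 4
  node 7: ⊤

0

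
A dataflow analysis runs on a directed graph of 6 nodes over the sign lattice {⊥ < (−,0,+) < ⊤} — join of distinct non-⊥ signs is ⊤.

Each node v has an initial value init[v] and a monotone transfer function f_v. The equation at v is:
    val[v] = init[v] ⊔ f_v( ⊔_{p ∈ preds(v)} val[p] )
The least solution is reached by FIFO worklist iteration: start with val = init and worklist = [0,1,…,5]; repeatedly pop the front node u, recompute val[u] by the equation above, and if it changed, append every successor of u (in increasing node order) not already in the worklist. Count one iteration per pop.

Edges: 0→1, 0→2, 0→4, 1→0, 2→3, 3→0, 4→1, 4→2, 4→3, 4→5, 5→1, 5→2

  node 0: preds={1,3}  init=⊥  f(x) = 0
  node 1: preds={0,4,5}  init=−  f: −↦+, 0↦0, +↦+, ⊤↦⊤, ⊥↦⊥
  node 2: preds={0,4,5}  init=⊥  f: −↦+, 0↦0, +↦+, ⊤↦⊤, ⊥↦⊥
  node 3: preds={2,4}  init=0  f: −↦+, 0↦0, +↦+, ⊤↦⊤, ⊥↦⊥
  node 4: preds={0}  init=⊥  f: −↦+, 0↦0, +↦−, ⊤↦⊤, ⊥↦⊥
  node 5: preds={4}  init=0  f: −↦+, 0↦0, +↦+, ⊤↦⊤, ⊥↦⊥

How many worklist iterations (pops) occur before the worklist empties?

Iteration log — 10 steps:
  step 1. node 0  ⊔preds=⊤  new=0  old=⊥  +wl: 
  step 2. node 1  ⊔preds=0  new=⊤  old=−  +wl: 0
  step 3. node 2  ⊔preds=0  new=0  old=⊥  +wl: 
  step 4. node 3  ⊔preds=0  new=0  stable
  step 5. node 4  ⊔preds=0  new=0  old=⊥  +wl: 1,2,3
  step 6. node 5  ⊔preds=0  new=0  stable
  step 7. node 0  ⊔preds=⊤  new=0  stable
  step 8. node 1  ⊔preds=0  new=⊤  stable
  step 9. node 2  ⊔preds=0  new=0  stable
  step 10. node 3  ⊔preds=0  new=0  stable

Least fixpoint reached:
  node 0: 0
  node 1: ⊤
  node 2: 0
  node 3: 0
  node 4: 0
  node 5: 0

10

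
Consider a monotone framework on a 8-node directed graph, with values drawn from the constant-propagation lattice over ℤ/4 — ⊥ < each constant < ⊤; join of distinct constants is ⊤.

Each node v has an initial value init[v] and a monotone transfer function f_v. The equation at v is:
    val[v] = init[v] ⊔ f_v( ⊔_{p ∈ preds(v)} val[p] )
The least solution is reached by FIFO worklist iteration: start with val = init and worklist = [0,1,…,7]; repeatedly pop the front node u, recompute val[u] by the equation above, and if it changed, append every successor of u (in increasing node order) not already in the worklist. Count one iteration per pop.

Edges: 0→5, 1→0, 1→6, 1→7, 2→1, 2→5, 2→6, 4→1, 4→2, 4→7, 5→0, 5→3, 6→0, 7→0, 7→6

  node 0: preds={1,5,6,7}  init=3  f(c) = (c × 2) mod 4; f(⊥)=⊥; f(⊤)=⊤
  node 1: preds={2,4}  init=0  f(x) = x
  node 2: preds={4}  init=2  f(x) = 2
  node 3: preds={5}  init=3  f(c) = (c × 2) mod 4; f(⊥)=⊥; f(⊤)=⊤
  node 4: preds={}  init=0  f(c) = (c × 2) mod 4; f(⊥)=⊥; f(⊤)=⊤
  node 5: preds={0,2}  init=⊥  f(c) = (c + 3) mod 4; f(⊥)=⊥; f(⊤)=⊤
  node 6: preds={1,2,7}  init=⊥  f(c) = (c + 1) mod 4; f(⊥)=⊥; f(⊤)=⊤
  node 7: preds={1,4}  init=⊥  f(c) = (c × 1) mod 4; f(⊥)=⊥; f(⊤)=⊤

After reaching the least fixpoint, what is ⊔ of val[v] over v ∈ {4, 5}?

⊤

Worklist (11 pops):
  #1 pop 0: in=0 → ⊤ (was 3); enqueue []
  #2 pop 1: in=⊤ → ⊤ (was 0); enqueue [0]
  #3 pop 2: in=0 → 2 (no change)
  #4 pop 3: in=⊥ → 3 (no change)
  #5 pop 4: in=⊥ → 0 (no change)
  #6 pop 5: in=⊤ → ⊤ (was ⊥); enqueue [3]
  #7 pop 6: in=⊤ → ⊤ (was ⊥); enqueue []
  #8 pop 7: in=⊤ → ⊤ (was ⊥); enqueue [6]
  #9 pop 0: in=⊤ → ⊤ (no change)
  #10 pop 3: in=⊤ → ⊤ (was 3); enqueue []
  #11 pop 6: in=⊤ → ⊤ (no change)

Fixpoint:
  val[0] = ⊤
  val[1] = ⊤
  val[2] = 2
  val[3] = ⊤
  val[4] = 0
  val[5] = ⊤
  val[6] = ⊤
  val[7] = ⊤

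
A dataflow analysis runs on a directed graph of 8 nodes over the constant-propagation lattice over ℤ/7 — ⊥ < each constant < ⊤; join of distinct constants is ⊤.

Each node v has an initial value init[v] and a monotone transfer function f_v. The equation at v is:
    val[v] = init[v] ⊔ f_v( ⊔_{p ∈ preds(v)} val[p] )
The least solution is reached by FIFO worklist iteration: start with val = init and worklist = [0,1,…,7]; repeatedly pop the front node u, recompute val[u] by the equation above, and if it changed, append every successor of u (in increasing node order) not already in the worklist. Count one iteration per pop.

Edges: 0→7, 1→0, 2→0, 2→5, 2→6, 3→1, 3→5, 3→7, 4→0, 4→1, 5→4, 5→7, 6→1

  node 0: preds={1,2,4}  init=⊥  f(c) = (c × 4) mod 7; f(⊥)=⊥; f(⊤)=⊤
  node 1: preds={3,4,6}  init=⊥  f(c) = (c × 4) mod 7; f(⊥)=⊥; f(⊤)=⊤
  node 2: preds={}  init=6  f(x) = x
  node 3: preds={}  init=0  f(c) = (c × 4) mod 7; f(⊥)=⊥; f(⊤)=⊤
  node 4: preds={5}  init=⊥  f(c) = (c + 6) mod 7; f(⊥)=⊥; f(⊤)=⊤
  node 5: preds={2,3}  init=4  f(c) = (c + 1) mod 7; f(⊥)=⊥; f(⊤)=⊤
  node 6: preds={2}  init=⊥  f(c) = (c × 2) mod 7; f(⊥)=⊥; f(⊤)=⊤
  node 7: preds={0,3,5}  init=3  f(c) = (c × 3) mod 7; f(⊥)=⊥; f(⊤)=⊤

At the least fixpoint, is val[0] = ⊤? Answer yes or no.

yes

Worklist (14 pops):
  #1 pop 0: in=6 → 3 (was ⊥); enqueue []
  #2 pop 1: in=0 → 0 (was ⊥); enqueue [0]
  #3 pop 2: in=⊥ → 6 (no change)
  #4 pop 3: in=⊥ → 0 (no change)
  #5 pop 4: in=4 → 3 (was ⊥); enqueue [1]
  #6 pop 5: in=⊤ → ⊤ (was 4); enqueue [4]
  #7 pop 6: in=6 → 5 (was ⊥); enqueue []
  #8 pop 7: in=⊤ → ⊤ (was 3); enqueue []
  #9 pop 0: in=⊤ → ⊤ (was 3); enqueue [7]
  #10 pop 1: in=⊤ → ⊤ (was 0); enqueue [0]
  #11 pop 4: in=⊤ → ⊤ (was 3); enqueue [1]
  #12 pop 7: in=⊤ → ⊤ (no change)
  #13 pop 0: in=⊤ → ⊤ (no change)
  #14 pop 1: in=⊤ → ⊤ (no change)

Fixpoint:
  val[0] = ⊤
  val[1] = ⊤
  val[2] = 6
  val[3] = 0
  val[4] = ⊤
  val[5] = ⊤
  val[6] = 5
  val[7] = ⊤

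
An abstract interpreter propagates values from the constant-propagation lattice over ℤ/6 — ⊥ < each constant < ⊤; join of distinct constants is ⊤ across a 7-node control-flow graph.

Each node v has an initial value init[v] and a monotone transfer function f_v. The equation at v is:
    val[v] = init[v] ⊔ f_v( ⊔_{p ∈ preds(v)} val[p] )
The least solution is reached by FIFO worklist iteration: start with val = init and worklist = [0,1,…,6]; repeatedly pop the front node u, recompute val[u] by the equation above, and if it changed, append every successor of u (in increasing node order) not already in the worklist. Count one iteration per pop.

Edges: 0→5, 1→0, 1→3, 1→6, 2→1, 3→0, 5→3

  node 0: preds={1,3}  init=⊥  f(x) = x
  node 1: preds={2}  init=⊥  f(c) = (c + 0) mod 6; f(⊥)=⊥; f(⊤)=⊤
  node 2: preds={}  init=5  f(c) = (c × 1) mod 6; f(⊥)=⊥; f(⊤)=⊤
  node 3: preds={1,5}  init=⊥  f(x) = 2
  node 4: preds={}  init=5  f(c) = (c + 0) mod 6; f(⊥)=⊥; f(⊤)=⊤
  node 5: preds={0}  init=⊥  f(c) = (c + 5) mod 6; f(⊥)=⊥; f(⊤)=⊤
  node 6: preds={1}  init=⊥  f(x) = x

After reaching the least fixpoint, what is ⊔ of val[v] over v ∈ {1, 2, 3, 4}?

⊤

Worklist (10 pops):
  #1 pop 0: in=⊥ → ⊥ (no change)
  #2 pop 1: in=5 → 5 (was ⊥); enqueue [0]
  #3 pop 2: in=⊥ → 5 (no change)
  #4 pop 3: in=5 → 2 (was ⊥); enqueue []
  #5 pop 4: in=⊥ → 5 (no change)
  #6 pop 5: in=⊥ → ⊥ (no change)
  #7 pop 6: in=5 → 5 (was ⊥); enqueue []
  #8 pop 0: in=⊤ → ⊤ (was ⊥); enqueue [5]
  #9 pop 5: in=⊤ → ⊤ (was ⊥); enqueue [3]
  #10 pop 3: in=⊤ → 2 (no change)

Fixpoint:
  val[0] = ⊤
  val[1] = 5
  val[2] = 5
  val[3] = 2
  val[4] = 5
  val[5] = ⊤
  val[6] = 5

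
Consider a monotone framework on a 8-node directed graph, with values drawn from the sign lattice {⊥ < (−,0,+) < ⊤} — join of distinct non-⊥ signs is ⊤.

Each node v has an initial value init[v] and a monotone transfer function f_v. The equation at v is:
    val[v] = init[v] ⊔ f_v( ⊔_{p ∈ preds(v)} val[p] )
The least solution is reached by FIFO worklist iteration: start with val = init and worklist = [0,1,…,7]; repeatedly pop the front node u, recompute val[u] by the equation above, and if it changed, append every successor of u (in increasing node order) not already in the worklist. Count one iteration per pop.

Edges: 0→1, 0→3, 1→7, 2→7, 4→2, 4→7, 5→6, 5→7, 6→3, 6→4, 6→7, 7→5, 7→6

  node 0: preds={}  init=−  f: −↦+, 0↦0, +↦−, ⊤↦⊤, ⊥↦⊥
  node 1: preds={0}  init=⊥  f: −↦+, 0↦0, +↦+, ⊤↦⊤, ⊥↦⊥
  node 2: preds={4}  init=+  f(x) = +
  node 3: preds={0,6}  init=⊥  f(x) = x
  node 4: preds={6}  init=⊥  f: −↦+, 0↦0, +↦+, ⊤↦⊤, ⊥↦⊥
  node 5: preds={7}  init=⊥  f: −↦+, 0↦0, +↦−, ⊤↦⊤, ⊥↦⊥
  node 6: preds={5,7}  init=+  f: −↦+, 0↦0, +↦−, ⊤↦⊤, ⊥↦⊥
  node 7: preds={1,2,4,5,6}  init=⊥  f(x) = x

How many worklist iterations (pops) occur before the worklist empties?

18

Iteration log — 18 steps:
  step 1. node 0  ⊔preds=⊥  new=−  stable
  step 2. node 1  ⊔preds=−  new=+  old=⊥  +wl: 
  step 3. node 2  ⊔preds=⊥  new=+  stable
  step 4. node 3  ⊔preds=⊤  new=⊤  old=⊥  +wl: 
  step 5. node 4  ⊔preds=+  new=+  old=⊥  +wl: 2
  step 6. node 5  ⊔preds=⊥  new=⊥  stable
  step 7. node 6  ⊔preds=⊥  new=+  stable
  step 8. node 7  ⊔preds=+  new=+  old=⊥  +wl: 5,6
  step 9. node 2  ⊔preds=+  new=+  stable
  step 10. node 5  ⊔preds=+  new=−  old=⊥  +wl: 7
  step 11. node 6  ⊔preds=⊤  new=⊤  old=+  +wl: 3,4
  step 12. node 7  ⊔preds=⊤  new=⊤  old=+  +wl: 5,6
  step 13. node 3  ⊔preds=⊤  new=⊤  stable
  step 14. node 4  ⊔preds=⊤  new=⊤  old=+  +wl: 2,7
  step 15. node 5  ⊔preds=⊤  new=⊤  old=−  +wl: 
  step 16. node 6  ⊔preds=⊤  new=⊤  stable
  step 17. node 2  ⊔preds=⊤  new=+  stable
  step 18. node 7  ⊔preds=⊤  new=⊤  stable

Least fixpoint reached:
  node 0: −
  node 1: +
  node 2: +
  node 3: ⊤
  node 4: ⊤
  node 5: ⊤
  node 6: ⊤
  node 7: ⊤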